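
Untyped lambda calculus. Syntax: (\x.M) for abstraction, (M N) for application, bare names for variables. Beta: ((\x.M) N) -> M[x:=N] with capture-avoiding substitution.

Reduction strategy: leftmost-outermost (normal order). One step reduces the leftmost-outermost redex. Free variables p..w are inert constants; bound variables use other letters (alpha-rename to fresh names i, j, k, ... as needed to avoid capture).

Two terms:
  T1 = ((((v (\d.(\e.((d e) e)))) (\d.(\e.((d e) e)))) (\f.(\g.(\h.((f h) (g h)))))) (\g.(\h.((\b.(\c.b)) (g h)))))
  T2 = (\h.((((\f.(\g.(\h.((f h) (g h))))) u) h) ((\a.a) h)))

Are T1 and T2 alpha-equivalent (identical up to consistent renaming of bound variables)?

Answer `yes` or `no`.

Answer: no

Derivation:
Term 1: ((((v (\d.(\e.((d e) e)))) (\d.(\e.((d e) e)))) (\f.(\g.(\h.((f h) (g h)))))) (\g.(\h.((\b.(\c.b)) (g h)))))
Term 2: (\h.((((\f.(\g.(\h.((f h) (g h))))) u) h) ((\a.a) h)))
Alpha-equivalence: compare structure up to binder renaming.
Result: False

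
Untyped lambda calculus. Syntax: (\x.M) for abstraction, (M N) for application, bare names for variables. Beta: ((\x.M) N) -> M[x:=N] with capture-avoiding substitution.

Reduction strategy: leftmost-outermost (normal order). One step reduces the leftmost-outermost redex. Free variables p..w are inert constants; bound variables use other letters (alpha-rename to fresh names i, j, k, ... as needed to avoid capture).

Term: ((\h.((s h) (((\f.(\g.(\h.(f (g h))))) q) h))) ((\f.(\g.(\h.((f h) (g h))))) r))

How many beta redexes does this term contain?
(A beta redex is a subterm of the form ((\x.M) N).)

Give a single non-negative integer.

Answer: 3

Derivation:
Term: ((\h.((s h) (((\f.(\g.(\h.(f (g h))))) q) h))) ((\f.(\g.(\h.((f h) (g h))))) r))
  Redex: ((\h.((s h) (((\f.(\g.(\h.(f (g h))))) q) h))) ((\f.(\g.(\h.((f h) (g h))))) r))
  Redex: ((\f.(\g.(\h.(f (g h))))) q)
  Redex: ((\f.(\g.(\h.((f h) (g h))))) r)
Total redexes: 3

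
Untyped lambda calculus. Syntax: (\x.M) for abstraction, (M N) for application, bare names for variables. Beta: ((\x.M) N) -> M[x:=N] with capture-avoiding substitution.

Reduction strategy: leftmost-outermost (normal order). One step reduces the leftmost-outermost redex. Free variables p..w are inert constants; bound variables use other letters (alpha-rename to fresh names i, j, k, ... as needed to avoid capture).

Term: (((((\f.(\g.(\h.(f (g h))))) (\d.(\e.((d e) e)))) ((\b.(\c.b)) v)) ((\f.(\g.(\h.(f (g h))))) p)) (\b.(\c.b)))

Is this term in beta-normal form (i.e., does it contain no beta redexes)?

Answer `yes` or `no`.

Answer: no

Derivation:
Term: (((((\f.(\g.(\h.(f (g h))))) (\d.(\e.((d e) e)))) ((\b.(\c.b)) v)) ((\f.(\g.(\h.(f (g h))))) p)) (\b.(\c.b)))
Found 3 beta redex(es).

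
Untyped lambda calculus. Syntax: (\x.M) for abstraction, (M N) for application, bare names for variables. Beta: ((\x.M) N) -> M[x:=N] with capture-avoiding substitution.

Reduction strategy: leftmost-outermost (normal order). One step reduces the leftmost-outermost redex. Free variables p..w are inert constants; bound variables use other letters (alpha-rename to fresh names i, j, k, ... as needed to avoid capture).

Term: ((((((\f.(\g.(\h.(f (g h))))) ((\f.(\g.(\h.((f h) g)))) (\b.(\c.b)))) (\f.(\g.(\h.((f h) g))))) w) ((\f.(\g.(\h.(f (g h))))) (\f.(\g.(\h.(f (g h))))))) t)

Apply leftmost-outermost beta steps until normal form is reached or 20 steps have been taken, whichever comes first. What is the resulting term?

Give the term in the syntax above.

Step 0: ((((((\f.(\g.(\h.(f (g h))))) ((\f.(\g.(\h.((f h) g)))) (\b.(\c.b)))) (\f.(\g.(\h.((f h) g))))) w) ((\f.(\g.(\h.(f (g h))))) (\f.(\g.(\h.(f (g h))))))) t)
Step 1: (((((\g.(\h.(((\f.(\g.(\h.((f h) g)))) (\b.(\c.b))) (g h)))) (\f.(\g.(\h.((f h) g))))) w) ((\f.(\g.(\h.(f (g h))))) (\f.(\g.(\h.(f (g h))))))) t)
Step 2: ((((\h.(((\f.(\g.(\h.((f h) g)))) (\b.(\c.b))) ((\f.(\g.(\h.((f h) g)))) h))) w) ((\f.(\g.(\h.(f (g h))))) (\f.(\g.(\h.(f (g h))))))) t)
Step 3: (((((\f.(\g.(\h.((f h) g)))) (\b.(\c.b))) ((\f.(\g.(\h.((f h) g)))) w)) ((\f.(\g.(\h.(f (g h))))) (\f.(\g.(\h.(f (g h))))))) t)
Step 4: ((((\g.(\h.(((\b.(\c.b)) h) g))) ((\f.(\g.(\h.((f h) g)))) w)) ((\f.(\g.(\h.(f (g h))))) (\f.(\g.(\h.(f (g h))))))) t)
Step 5: (((\h.(((\b.(\c.b)) h) ((\f.(\g.(\h.((f h) g)))) w))) ((\f.(\g.(\h.(f (g h))))) (\f.(\g.(\h.(f (g h))))))) t)
Step 6: ((((\b.(\c.b)) ((\f.(\g.(\h.(f (g h))))) (\f.(\g.(\h.(f (g h))))))) ((\f.(\g.(\h.((f h) g)))) w)) t)
Step 7: (((\c.((\f.(\g.(\h.(f (g h))))) (\f.(\g.(\h.(f (g h))))))) ((\f.(\g.(\h.((f h) g)))) w)) t)
Step 8: (((\f.(\g.(\h.(f (g h))))) (\f.(\g.(\h.(f (g h)))))) t)
Step 9: ((\g.(\h.((\f.(\g.(\h.(f (g h))))) (g h)))) t)
Step 10: (\h.((\f.(\g.(\h.(f (g h))))) (t h)))
Step 11: (\h.(\g.(\i.((t h) (g i)))))

Answer: (\h.(\g.(\i.((t h) (g i)))))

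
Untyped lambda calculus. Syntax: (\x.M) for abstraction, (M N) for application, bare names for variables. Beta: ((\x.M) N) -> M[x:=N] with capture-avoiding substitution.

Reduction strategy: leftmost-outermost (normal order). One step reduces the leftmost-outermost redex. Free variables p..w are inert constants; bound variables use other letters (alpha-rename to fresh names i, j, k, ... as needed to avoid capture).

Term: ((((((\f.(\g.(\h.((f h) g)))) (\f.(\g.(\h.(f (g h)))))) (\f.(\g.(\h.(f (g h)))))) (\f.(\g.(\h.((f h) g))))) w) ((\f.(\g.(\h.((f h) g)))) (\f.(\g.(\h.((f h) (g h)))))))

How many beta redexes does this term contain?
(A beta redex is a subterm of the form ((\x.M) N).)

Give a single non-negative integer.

Answer: 2

Derivation:
Term: ((((((\f.(\g.(\h.((f h) g)))) (\f.(\g.(\h.(f (g h)))))) (\f.(\g.(\h.(f (g h)))))) (\f.(\g.(\h.((f h) g))))) w) ((\f.(\g.(\h.((f h) g)))) (\f.(\g.(\h.((f h) (g h)))))))
  Redex: ((\f.(\g.(\h.((f h) g)))) (\f.(\g.(\h.(f (g h))))))
  Redex: ((\f.(\g.(\h.((f h) g)))) (\f.(\g.(\h.((f h) (g h))))))
Total redexes: 2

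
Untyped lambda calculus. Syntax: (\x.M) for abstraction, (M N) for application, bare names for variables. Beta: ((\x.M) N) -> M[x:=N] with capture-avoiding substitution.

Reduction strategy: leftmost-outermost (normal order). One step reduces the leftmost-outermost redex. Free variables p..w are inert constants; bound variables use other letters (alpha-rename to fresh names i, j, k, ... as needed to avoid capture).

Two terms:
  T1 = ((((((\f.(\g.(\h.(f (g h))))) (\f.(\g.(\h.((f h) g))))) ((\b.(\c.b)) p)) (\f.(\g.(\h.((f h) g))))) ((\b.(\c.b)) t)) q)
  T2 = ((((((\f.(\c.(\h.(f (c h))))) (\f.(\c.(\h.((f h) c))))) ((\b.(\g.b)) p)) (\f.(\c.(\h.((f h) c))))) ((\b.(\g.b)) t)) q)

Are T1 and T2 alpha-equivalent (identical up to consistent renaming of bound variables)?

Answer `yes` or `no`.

Answer: yes

Derivation:
Term 1: ((((((\f.(\g.(\h.(f (g h))))) (\f.(\g.(\h.((f h) g))))) ((\b.(\c.b)) p)) (\f.(\g.(\h.((f h) g))))) ((\b.(\c.b)) t)) q)
Term 2: ((((((\f.(\c.(\h.(f (c h))))) (\f.(\c.(\h.((f h) c))))) ((\b.(\g.b)) p)) (\f.(\c.(\h.((f h) c))))) ((\b.(\g.b)) t)) q)
Alpha-equivalence: compare structure up to binder renaming.
Result: True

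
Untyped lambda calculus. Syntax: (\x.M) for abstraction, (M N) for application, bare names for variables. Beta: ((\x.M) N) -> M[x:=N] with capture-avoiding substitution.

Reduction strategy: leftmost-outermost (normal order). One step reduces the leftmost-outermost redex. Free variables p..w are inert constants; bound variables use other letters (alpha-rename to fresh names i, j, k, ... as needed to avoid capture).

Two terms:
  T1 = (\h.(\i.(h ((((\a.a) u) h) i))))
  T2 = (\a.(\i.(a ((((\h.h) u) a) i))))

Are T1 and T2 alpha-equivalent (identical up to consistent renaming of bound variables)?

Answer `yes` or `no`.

Answer: yes

Derivation:
Term 1: (\h.(\i.(h ((((\a.a) u) h) i))))
Term 2: (\a.(\i.(a ((((\h.h) u) a) i))))
Alpha-equivalence: compare structure up to binder renaming.
Result: True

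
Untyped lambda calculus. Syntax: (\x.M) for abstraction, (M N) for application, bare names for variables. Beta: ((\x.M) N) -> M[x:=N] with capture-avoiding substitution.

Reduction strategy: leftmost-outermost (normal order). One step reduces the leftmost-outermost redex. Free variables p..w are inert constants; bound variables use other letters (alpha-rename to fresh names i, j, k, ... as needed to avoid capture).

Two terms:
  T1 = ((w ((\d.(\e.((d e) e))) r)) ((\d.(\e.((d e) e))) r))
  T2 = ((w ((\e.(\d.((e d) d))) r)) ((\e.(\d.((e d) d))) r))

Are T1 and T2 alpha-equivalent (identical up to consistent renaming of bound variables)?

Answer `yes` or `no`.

Answer: yes

Derivation:
Term 1: ((w ((\d.(\e.((d e) e))) r)) ((\d.(\e.((d e) e))) r))
Term 2: ((w ((\e.(\d.((e d) d))) r)) ((\e.(\d.((e d) d))) r))
Alpha-equivalence: compare structure up to binder renaming.
Result: True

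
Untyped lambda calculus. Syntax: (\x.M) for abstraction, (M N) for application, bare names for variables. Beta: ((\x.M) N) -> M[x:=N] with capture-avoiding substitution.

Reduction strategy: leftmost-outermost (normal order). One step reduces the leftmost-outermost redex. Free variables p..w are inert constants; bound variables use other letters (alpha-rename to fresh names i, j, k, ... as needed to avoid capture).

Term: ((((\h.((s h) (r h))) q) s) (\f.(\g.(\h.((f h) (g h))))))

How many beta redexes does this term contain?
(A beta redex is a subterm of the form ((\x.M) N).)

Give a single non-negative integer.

Term: ((((\h.((s h) (r h))) q) s) (\f.(\g.(\h.((f h) (g h))))))
  Redex: ((\h.((s h) (r h))) q)
Total redexes: 1

Answer: 1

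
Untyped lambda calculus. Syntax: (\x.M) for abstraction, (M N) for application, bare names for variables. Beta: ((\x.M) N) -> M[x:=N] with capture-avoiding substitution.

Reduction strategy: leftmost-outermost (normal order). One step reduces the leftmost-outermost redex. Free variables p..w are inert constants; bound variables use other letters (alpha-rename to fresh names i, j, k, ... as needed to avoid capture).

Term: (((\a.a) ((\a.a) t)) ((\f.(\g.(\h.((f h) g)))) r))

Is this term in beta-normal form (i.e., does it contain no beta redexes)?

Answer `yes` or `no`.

Answer: no

Derivation:
Term: (((\a.a) ((\a.a) t)) ((\f.(\g.(\h.((f h) g)))) r))
Found 3 beta redex(es).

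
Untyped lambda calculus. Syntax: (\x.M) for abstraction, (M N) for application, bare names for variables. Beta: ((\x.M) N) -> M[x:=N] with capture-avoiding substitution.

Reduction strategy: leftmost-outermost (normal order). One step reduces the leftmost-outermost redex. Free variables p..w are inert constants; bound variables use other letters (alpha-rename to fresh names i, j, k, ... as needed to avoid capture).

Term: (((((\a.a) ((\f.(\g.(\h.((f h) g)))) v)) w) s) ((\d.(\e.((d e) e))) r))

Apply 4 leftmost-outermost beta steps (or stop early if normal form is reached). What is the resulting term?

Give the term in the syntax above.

Step 0: (((((\a.a) ((\f.(\g.(\h.((f h) g)))) v)) w) s) ((\d.(\e.((d e) e))) r))
Step 1: (((((\f.(\g.(\h.((f h) g)))) v) w) s) ((\d.(\e.((d e) e))) r))
Step 2: ((((\g.(\h.((v h) g))) w) s) ((\d.(\e.((d e) e))) r))
Step 3: (((\h.((v h) w)) s) ((\d.(\e.((d e) e))) r))
Step 4: (((v s) w) ((\d.(\e.((d e) e))) r))

Answer: (((v s) w) ((\d.(\e.((d e) e))) r))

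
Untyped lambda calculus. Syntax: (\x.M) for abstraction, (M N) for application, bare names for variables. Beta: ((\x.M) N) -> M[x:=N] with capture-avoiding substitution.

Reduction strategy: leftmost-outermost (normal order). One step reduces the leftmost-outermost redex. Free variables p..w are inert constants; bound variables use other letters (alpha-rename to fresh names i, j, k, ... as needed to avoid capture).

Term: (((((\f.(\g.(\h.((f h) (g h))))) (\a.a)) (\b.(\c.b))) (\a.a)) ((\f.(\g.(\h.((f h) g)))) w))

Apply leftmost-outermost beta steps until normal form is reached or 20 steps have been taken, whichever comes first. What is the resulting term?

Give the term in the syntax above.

Step 0: (((((\f.(\g.(\h.((f h) (g h))))) (\a.a)) (\b.(\c.b))) (\a.a)) ((\f.(\g.(\h.((f h) g)))) w))
Step 1: ((((\g.(\h.(((\a.a) h) (g h)))) (\b.(\c.b))) (\a.a)) ((\f.(\g.(\h.((f h) g)))) w))
Step 2: (((\h.(((\a.a) h) ((\b.(\c.b)) h))) (\a.a)) ((\f.(\g.(\h.((f h) g)))) w))
Step 3: ((((\a.a) (\a.a)) ((\b.(\c.b)) (\a.a))) ((\f.(\g.(\h.((f h) g)))) w))
Step 4: (((\a.a) ((\b.(\c.b)) (\a.a))) ((\f.(\g.(\h.((f h) g)))) w))
Step 5: (((\b.(\c.b)) (\a.a)) ((\f.(\g.(\h.((f h) g)))) w))
Step 6: ((\c.(\a.a)) ((\f.(\g.(\h.((f h) g)))) w))
Step 7: (\a.a)

Answer: (\a.a)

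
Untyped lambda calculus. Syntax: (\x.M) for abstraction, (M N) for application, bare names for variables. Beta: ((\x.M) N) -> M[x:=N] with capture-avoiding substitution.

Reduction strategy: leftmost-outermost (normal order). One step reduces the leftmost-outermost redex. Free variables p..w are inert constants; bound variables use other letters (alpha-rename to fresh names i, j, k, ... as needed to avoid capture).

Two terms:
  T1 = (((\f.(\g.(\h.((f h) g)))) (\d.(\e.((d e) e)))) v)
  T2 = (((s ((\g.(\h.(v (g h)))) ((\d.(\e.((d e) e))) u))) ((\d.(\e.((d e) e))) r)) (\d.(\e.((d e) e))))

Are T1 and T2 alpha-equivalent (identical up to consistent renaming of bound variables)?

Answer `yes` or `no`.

Term 1: (((\f.(\g.(\h.((f h) g)))) (\d.(\e.((d e) e)))) v)
Term 2: (((s ((\g.(\h.(v (g h)))) ((\d.(\e.((d e) e))) u))) ((\d.(\e.((d e) e))) r)) (\d.(\e.((d e) e))))
Alpha-equivalence: compare structure up to binder renaming.
Result: False

Answer: no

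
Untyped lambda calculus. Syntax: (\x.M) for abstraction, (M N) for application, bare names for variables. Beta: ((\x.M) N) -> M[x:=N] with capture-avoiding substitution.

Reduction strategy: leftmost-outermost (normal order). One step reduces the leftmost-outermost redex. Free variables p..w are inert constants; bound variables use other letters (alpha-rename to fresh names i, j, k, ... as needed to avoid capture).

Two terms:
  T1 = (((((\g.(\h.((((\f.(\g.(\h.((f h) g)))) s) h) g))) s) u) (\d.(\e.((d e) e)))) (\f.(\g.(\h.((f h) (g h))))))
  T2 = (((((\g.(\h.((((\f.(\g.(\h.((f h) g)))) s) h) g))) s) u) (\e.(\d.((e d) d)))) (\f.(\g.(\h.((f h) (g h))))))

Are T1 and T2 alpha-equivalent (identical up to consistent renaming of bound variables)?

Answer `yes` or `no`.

Term 1: (((((\g.(\h.((((\f.(\g.(\h.((f h) g)))) s) h) g))) s) u) (\d.(\e.((d e) e)))) (\f.(\g.(\h.((f h) (g h))))))
Term 2: (((((\g.(\h.((((\f.(\g.(\h.((f h) g)))) s) h) g))) s) u) (\e.(\d.((e d) d)))) (\f.(\g.(\h.((f h) (g h))))))
Alpha-equivalence: compare structure up to binder renaming.
Result: True

Answer: yes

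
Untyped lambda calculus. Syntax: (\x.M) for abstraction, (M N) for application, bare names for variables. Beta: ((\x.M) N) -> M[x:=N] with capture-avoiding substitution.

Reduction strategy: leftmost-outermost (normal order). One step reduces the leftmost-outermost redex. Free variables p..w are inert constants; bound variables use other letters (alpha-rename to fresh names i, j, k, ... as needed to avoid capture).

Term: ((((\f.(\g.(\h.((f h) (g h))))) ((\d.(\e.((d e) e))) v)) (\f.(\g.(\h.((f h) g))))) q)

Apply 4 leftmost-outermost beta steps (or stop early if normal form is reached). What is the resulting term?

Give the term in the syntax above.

Step 0: ((((\f.(\g.(\h.((f h) (g h))))) ((\d.(\e.((d e) e))) v)) (\f.(\g.(\h.((f h) g))))) q)
Step 1: (((\g.(\h.((((\d.(\e.((d e) e))) v) h) (g h)))) (\f.(\g.(\h.((f h) g))))) q)
Step 2: ((\h.((((\d.(\e.((d e) e))) v) h) ((\f.(\g.(\h.((f h) g)))) h))) q)
Step 3: ((((\d.(\e.((d e) e))) v) q) ((\f.(\g.(\h.((f h) g)))) q))
Step 4: (((\e.((v e) e)) q) ((\f.(\g.(\h.((f h) g)))) q))

Answer: (((\e.((v e) e)) q) ((\f.(\g.(\h.((f h) g)))) q))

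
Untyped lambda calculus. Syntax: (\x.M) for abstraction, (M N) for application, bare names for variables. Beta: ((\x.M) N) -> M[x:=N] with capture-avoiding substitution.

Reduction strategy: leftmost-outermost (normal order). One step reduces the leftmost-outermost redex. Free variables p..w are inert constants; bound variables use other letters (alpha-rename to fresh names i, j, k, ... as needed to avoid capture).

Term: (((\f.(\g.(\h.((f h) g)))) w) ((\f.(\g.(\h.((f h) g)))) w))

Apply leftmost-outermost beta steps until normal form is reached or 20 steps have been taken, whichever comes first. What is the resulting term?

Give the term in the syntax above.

Answer: (\h.((w h) (\g.(\h.((w h) g)))))

Derivation:
Step 0: (((\f.(\g.(\h.((f h) g)))) w) ((\f.(\g.(\h.((f h) g)))) w))
Step 1: ((\g.(\h.((w h) g))) ((\f.(\g.(\h.((f h) g)))) w))
Step 2: (\h.((w h) ((\f.(\g.(\h.((f h) g)))) w)))
Step 3: (\h.((w h) (\g.(\h.((w h) g)))))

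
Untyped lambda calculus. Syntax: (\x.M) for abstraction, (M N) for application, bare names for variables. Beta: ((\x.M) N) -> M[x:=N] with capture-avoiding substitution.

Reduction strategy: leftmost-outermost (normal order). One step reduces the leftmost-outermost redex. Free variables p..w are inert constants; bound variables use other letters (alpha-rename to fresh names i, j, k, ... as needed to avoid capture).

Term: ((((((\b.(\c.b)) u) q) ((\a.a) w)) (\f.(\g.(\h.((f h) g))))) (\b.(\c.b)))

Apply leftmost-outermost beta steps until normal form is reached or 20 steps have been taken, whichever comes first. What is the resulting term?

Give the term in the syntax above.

Step 0: ((((((\b.(\c.b)) u) q) ((\a.a) w)) (\f.(\g.(\h.((f h) g))))) (\b.(\c.b)))
Step 1: (((((\c.u) q) ((\a.a) w)) (\f.(\g.(\h.((f h) g))))) (\b.(\c.b)))
Step 2: (((u ((\a.a) w)) (\f.(\g.(\h.((f h) g))))) (\b.(\c.b)))
Step 3: (((u w) (\f.(\g.(\h.((f h) g))))) (\b.(\c.b)))

Answer: (((u w) (\f.(\g.(\h.((f h) g))))) (\b.(\c.b)))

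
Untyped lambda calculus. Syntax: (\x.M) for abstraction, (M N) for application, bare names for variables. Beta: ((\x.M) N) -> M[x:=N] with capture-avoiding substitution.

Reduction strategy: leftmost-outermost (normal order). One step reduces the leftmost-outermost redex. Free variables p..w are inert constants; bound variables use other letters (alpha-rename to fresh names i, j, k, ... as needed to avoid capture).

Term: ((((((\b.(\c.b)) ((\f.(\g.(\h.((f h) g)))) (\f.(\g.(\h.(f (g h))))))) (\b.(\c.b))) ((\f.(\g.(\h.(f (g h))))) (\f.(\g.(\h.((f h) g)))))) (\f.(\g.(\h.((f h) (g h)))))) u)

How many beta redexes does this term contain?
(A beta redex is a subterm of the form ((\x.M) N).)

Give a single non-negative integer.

Term: ((((((\b.(\c.b)) ((\f.(\g.(\h.((f h) g)))) (\f.(\g.(\h.(f (g h))))))) (\b.(\c.b))) ((\f.(\g.(\h.(f (g h))))) (\f.(\g.(\h.((f h) g)))))) (\f.(\g.(\h.((f h) (g h)))))) u)
  Redex: ((\b.(\c.b)) ((\f.(\g.(\h.((f h) g)))) (\f.(\g.(\h.(f (g h)))))))
  Redex: ((\f.(\g.(\h.((f h) g)))) (\f.(\g.(\h.(f (g h))))))
  Redex: ((\f.(\g.(\h.(f (g h))))) (\f.(\g.(\h.((f h) g)))))
Total redexes: 3

Answer: 3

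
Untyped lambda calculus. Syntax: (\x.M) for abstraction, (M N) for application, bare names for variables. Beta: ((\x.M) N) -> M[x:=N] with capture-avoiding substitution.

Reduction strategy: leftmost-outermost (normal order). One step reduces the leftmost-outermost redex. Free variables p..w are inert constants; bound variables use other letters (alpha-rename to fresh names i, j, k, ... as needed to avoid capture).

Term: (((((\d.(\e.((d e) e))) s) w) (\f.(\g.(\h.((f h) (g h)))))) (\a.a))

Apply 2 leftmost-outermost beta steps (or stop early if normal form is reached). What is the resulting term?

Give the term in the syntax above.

Step 0: (((((\d.(\e.((d e) e))) s) w) (\f.(\g.(\h.((f h) (g h)))))) (\a.a))
Step 1: ((((\e.((s e) e)) w) (\f.(\g.(\h.((f h) (g h)))))) (\a.a))
Step 2: ((((s w) w) (\f.(\g.(\h.((f h) (g h)))))) (\a.a))

Answer: ((((s w) w) (\f.(\g.(\h.((f h) (g h)))))) (\a.a))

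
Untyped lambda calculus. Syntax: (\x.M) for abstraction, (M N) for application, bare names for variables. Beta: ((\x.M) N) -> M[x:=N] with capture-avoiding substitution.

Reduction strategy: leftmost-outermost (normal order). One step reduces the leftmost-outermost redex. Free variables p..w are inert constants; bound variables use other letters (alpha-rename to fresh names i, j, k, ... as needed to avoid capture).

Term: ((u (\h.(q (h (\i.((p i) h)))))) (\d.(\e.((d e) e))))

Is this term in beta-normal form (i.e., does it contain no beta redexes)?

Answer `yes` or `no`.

Answer: yes

Derivation:
Term: ((u (\h.(q (h (\i.((p i) h)))))) (\d.(\e.((d e) e))))
No beta redexes found.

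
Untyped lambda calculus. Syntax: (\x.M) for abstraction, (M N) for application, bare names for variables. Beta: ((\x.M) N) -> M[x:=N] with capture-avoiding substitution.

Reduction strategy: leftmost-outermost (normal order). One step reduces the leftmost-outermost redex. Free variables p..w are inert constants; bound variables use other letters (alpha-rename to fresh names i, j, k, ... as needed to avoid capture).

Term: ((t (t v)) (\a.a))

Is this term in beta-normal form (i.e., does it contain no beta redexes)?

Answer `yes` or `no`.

Answer: yes

Derivation:
Term: ((t (t v)) (\a.a))
No beta redexes found.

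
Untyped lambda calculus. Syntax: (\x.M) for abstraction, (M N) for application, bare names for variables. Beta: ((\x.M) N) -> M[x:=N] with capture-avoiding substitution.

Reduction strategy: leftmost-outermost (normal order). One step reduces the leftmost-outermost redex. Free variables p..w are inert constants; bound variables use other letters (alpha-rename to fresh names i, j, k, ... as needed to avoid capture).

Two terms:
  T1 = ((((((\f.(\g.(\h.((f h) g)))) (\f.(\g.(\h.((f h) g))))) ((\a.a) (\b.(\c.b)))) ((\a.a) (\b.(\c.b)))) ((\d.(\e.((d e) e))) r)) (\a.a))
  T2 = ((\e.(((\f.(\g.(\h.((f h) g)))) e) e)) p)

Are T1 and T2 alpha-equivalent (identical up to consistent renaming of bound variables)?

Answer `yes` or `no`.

Answer: no

Derivation:
Term 1: ((((((\f.(\g.(\h.((f h) g)))) (\f.(\g.(\h.((f h) g))))) ((\a.a) (\b.(\c.b)))) ((\a.a) (\b.(\c.b)))) ((\d.(\e.((d e) e))) r)) (\a.a))
Term 2: ((\e.(((\f.(\g.(\h.((f h) g)))) e) e)) p)
Alpha-equivalence: compare structure up to binder renaming.
Result: False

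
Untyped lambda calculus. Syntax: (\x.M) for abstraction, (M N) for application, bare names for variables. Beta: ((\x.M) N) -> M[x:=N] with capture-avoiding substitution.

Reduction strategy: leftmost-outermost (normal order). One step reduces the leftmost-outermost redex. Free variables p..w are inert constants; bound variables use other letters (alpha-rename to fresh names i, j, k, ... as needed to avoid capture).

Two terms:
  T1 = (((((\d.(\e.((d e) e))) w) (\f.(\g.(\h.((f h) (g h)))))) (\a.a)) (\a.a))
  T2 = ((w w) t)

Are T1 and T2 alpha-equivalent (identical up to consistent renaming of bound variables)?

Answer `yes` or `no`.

Answer: no

Derivation:
Term 1: (((((\d.(\e.((d e) e))) w) (\f.(\g.(\h.((f h) (g h)))))) (\a.a)) (\a.a))
Term 2: ((w w) t)
Alpha-equivalence: compare structure up to binder renaming.
Result: False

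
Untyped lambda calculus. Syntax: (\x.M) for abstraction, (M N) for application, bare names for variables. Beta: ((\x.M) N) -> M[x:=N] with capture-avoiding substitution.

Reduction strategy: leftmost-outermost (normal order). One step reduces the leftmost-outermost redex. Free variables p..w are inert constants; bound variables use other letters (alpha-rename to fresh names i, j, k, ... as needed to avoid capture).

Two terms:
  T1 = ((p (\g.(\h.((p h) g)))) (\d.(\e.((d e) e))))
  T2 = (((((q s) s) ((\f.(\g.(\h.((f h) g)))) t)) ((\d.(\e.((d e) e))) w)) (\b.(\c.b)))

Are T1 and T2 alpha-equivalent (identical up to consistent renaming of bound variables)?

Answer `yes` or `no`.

Answer: no

Derivation:
Term 1: ((p (\g.(\h.((p h) g)))) (\d.(\e.((d e) e))))
Term 2: (((((q s) s) ((\f.(\g.(\h.((f h) g)))) t)) ((\d.(\e.((d e) e))) w)) (\b.(\c.b)))
Alpha-equivalence: compare structure up to binder renaming.
Result: False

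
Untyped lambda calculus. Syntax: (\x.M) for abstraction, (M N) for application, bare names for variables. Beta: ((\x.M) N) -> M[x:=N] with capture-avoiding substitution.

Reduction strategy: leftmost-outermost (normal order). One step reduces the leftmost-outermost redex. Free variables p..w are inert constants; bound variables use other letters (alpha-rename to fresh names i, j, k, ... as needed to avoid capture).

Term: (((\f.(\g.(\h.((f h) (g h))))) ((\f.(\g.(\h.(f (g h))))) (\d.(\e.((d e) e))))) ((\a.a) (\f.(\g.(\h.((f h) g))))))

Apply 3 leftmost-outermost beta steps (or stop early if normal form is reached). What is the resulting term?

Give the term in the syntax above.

Step 0: (((\f.(\g.(\h.((f h) (g h))))) ((\f.(\g.(\h.(f (g h))))) (\d.(\e.((d e) e))))) ((\a.a) (\f.(\g.(\h.((f h) g))))))
Step 1: ((\g.(\h.((((\f.(\g.(\h.(f (g h))))) (\d.(\e.((d e) e)))) h) (g h)))) ((\a.a) (\f.(\g.(\h.((f h) g))))))
Step 2: (\h.((((\f.(\g.(\h.(f (g h))))) (\d.(\e.((d e) e)))) h) (((\a.a) (\f.(\g.(\h.((f h) g))))) h)))
Step 3: (\h.(((\g.(\h.((\d.(\e.((d e) e))) (g h)))) h) (((\a.a) (\f.(\g.(\h.((f h) g))))) h)))

Answer: (\h.(((\g.(\h.((\d.(\e.((d e) e))) (g h)))) h) (((\a.a) (\f.(\g.(\h.((f h) g))))) h)))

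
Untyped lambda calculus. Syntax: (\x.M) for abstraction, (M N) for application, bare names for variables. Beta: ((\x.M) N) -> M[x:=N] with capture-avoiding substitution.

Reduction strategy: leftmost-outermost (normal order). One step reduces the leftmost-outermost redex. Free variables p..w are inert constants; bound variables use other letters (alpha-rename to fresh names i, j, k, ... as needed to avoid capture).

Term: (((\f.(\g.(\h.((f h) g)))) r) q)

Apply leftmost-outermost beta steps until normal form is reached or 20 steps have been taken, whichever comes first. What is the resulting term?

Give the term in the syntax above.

Answer: (\h.((r h) q))

Derivation:
Step 0: (((\f.(\g.(\h.((f h) g)))) r) q)
Step 1: ((\g.(\h.((r h) g))) q)
Step 2: (\h.((r h) q))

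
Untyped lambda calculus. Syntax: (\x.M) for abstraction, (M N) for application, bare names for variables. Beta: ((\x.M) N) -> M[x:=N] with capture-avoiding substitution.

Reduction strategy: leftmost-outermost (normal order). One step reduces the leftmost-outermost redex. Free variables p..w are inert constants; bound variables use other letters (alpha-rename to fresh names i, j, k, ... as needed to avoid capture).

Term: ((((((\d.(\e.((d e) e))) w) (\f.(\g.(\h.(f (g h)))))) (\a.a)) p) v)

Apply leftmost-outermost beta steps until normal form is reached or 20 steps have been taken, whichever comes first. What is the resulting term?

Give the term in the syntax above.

Answer: (((((w (\f.(\g.(\h.(f (g h)))))) (\f.(\g.(\h.(f (g h)))))) (\a.a)) p) v)

Derivation:
Step 0: ((((((\d.(\e.((d e) e))) w) (\f.(\g.(\h.(f (g h)))))) (\a.a)) p) v)
Step 1: (((((\e.((w e) e)) (\f.(\g.(\h.(f (g h)))))) (\a.a)) p) v)
Step 2: (((((w (\f.(\g.(\h.(f (g h)))))) (\f.(\g.(\h.(f (g h)))))) (\a.a)) p) v)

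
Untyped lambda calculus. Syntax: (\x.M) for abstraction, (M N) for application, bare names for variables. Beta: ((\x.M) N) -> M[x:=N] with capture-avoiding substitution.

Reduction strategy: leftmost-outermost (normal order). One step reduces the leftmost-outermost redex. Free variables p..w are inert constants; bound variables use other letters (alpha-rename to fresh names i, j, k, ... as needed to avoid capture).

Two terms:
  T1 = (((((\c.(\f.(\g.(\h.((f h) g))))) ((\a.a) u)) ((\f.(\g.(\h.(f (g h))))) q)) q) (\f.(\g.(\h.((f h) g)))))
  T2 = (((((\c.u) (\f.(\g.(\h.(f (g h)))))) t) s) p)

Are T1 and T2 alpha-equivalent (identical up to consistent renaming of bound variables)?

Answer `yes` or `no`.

Answer: no

Derivation:
Term 1: (((((\c.(\f.(\g.(\h.((f h) g))))) ((\a.a) u)) ((\f.(\g.(\h.(f (g h))))) q)) q) (\f.(\g.(\h.((f h) g)))))
Term 2: (((((\c.u) (\f.(\g.(\h.(f (g h)))))) t) s) p)
Alpha-equivalence: compare structure up to binder renaming.
Result: False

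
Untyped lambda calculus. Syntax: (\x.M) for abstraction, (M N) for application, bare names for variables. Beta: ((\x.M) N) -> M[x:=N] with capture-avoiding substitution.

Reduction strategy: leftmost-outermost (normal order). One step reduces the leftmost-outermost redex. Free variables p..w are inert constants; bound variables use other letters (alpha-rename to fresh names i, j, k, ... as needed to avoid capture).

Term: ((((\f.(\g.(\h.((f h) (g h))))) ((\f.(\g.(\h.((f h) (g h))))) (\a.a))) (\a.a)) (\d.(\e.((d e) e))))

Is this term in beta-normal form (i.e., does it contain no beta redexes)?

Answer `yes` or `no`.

Answer: no

Derivation:
Term: ((((\f.(\g.(\h.((f h) (g h))))) ((\f.(\g.(\h.((f h) (g h))))) (\a.a))) (\a.a)) (\d.(\e.((d e) e))))
Found 2 beta redex(es).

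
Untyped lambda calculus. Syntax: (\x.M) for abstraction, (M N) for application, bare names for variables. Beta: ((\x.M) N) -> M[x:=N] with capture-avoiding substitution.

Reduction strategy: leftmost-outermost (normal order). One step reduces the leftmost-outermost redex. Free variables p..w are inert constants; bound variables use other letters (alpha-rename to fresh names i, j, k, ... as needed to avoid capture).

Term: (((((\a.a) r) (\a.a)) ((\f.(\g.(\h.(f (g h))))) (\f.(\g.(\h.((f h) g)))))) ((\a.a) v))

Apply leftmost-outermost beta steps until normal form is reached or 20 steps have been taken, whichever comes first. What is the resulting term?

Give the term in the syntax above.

Answer: (((r (\a.a)) (\g.(\h.(\i.(\j.(((g h) j) i)))))) v)

Derivation:
Step 0: (((((\a.a) r) (\a.a)) ((\f.(\g.(\h.(f (g h))))) (\f.(\g.(\h.((f h) g)))))) ((\a.a) v))
Step 1: (((r (\a.a)) ((\f.(\g.(\h.(f (g h))))) (\f.(\g.(\h.((f h) g)))))) ((\a.a) v))
Step 2: (((r (\a.a)) (\g.(\h.((\f.(\g.(\h.((f h) g)))) (g h))))) ((\a.a) v))
Step 3: (((r (\a.a)) (\g.(\h.(\i.(\j.(((g h) j) i)))))) ((\a.a) v))
Step 4: (((r (\a.a)) (\g.(\h.(\i.(\j.(((g h) j) i)))))) v)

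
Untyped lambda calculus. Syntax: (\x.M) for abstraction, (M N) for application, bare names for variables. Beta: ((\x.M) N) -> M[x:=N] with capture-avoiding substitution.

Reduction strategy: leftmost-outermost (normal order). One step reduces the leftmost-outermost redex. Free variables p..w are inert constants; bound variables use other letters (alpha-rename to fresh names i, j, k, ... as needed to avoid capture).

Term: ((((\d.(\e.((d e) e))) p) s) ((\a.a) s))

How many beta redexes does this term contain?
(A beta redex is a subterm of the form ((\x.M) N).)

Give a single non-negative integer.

Term: ((((\d.(\e.((d e) e))) p) s) ((\a.a) s))
  Redex: ((\d.(\e.((d e) e))) p)
  Redex: ((\a.a) s)
Total redexes: 2

Answer: 2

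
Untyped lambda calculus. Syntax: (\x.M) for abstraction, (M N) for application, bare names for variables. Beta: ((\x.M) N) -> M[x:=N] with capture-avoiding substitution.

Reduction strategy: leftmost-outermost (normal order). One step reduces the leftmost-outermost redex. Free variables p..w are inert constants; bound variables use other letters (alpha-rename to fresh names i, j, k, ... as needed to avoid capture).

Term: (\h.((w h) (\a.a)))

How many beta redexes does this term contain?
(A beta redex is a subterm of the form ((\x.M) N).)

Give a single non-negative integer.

Answer: 0

Derivation:
Term: (\h.((w h) (\a.a)))
  (no redexes)
Total redexes: 0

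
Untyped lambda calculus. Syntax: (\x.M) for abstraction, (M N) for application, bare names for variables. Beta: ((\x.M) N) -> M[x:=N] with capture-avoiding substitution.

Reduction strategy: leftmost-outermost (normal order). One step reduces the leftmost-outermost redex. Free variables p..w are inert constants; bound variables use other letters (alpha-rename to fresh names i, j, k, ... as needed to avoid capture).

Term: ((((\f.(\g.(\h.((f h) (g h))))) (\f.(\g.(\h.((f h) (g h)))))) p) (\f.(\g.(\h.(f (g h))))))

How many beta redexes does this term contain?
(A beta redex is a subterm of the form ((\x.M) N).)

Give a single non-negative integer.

Answer: 1

Derivation:
Term: ((((\f.(\g.(\h.((f h) (g h))))) (\f.(\g.(\h.((f h) (g h)))))) p) (\f.(\g.(\h.(f (g h))))))
  Redex: ((\f.(\g.(\h.((f h) (g h))))) (\f.(\g.(\h.((f h) (g h))))))
Total redexes: 1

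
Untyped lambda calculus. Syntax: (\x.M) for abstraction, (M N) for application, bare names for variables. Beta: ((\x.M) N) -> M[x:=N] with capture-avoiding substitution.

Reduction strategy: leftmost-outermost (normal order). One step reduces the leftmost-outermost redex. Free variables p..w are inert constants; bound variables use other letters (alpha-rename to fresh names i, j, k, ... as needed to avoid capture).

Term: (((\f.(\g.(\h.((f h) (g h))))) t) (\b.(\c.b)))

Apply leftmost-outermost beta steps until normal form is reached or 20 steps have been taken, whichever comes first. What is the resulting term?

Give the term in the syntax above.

Answer: (\h.((t h) (\c.h)))

Derivation:
Step 0: (((\f.(\g.(\h.((f h) (g h))))) t) (\b.(\c.b)))
Step 1: ((\g.(\h.((t h) (g h)))) (\b.(\c.b)))
Step 2: (\h.((t h) ((\b.(\c.b)) h)))
Step 3: (\h.((t h) (\c.h)))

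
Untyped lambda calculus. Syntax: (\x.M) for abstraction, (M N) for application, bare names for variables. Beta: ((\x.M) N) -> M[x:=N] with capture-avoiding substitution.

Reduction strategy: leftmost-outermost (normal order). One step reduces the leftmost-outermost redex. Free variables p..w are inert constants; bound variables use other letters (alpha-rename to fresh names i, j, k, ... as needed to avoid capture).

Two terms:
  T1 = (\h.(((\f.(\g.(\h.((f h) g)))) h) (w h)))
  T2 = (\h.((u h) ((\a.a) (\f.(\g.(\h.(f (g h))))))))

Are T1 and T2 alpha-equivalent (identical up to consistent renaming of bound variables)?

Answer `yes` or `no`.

Answer: no

Derivation:
Term 1: (\h.(((\f.(\g.(\h.((f h) g)))) h) (w h)))
Term 2: (\h.((u h) ((\a.a) (\f.(\g.(\h.(f (g h))))))))
Alpha-equivalence: compare structure up to binder renaming.
Result: False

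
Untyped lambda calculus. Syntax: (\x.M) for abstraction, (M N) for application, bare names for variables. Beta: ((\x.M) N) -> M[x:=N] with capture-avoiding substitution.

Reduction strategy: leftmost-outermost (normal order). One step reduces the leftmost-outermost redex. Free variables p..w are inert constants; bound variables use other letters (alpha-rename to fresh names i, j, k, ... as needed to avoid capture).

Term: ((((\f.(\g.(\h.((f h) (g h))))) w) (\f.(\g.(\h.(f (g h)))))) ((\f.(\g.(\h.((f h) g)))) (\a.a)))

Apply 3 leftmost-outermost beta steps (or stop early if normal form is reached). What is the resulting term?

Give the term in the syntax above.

Step 0: ((((\f.(\g.(\h.((f h) (g h))))) w) (\f.(\g.(\h.(f (g h)))))) ((\f.(\g.(\h.((f h) g)))) (\a.a)))
Step 1: (((\g.(\h.((w h) (g h)))) (\f.(\g.(\h.(f (g h)))))) ((\f.(\g.(\h.((f h) g)))) (\a.a)))
Step 2: ((\h.((w h) ((\f.(\g.(\h.(f (g h))))) h))) ((\f.(\g.(\h.((f h) g)))) (\a.a)))
Step 3: ((w ((\f.(\g.(\h.((f h) g)))) (\a.a))) ((\f.(\g.(\h.(f (g h))))) ((\f.(\g.(\h.((f h) g)))) (\a.a))))

Answer: ((w ((\f.(\g.(\h.((f h) g)))) (\a.a))) ((\f.(\g.(\h.(f (g h))))) ((\f.(\g.(\h.((f h) g)))) (\a.a))))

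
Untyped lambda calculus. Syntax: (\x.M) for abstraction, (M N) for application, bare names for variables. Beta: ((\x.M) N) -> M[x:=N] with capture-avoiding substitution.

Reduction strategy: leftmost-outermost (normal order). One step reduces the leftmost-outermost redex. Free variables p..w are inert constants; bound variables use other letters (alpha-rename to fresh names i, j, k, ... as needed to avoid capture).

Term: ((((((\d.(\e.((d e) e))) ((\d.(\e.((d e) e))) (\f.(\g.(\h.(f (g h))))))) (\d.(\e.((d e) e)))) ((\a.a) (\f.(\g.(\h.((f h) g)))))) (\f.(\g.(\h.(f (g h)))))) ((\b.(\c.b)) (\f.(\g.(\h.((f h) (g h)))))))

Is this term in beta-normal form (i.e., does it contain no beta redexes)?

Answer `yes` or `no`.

Term: ((((((\d.(\e.((d e) e))) ((\d.(\e.((d e) e))) (\f.(\g.(\h.(f (g h))))))) (\d.(\e.((d e) e)))) ((\a.a) (\f.(\g.(\h.((f h) g)))))) (\f.(\g.(\h.(f (g h)))))) ((\b.(\c.b)) (\f.(\g.(\h.((f h) (g h)))))))
Found 4 beta redex(es).

Answer: no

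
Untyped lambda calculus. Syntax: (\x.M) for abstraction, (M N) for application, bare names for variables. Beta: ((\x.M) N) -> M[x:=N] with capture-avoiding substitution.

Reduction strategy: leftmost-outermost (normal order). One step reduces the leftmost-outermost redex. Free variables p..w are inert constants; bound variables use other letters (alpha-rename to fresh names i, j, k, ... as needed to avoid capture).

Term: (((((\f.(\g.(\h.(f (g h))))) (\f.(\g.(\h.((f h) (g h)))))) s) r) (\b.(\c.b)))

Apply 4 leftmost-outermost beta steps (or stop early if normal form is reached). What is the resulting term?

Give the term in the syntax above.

Step 0: (((((\f.(\g.(\h.(f (g h))))) (\f.(\g.(\h.((f h) (g h)))))) s) r) (\b.(\c.b)))
Step 1: ((((\g.(\h.((\f.(\g.(\h.((f h) (g h))))) (g h)))) s) r) (\b.(\c.b)))
Step 2: (((\h.((\f.(\g.(\h.((f h) (g h))))) (s h))) r) (\b.(\c.b)))
Step 3: (((\f.(\g.(\h.((f h) (g h))))) (s r)) (\b.(\c.b)))
Step 4: ((\g.(\h.(((s r) h) (g h)))) (\b.(\c.b)))

Answer: ((\g.(\h.(((s r) h) (g h)))) (\b.(\c.b)))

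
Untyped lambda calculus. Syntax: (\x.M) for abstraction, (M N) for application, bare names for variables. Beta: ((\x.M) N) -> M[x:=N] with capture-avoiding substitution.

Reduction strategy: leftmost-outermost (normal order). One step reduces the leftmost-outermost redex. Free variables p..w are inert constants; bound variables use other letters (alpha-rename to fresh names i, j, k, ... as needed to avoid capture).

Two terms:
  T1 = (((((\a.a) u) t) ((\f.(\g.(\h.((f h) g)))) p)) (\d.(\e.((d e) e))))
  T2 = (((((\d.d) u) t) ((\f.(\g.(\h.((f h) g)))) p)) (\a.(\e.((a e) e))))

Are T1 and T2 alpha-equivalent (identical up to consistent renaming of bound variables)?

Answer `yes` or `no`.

Term 1: (((((\a.a) u) t) ((\f.(\g.(\h.((f h) g)))) p)) (\d.(\e.((d e) e))))
Term 2: (((((\d.d) u) t) ((\f.(\g.(\h.((f h) g)))) p)) (\a.(\e.((a e) e))))
Alpha-equivalence: compare structure up to binder renaming.
Result: True

Answer: yes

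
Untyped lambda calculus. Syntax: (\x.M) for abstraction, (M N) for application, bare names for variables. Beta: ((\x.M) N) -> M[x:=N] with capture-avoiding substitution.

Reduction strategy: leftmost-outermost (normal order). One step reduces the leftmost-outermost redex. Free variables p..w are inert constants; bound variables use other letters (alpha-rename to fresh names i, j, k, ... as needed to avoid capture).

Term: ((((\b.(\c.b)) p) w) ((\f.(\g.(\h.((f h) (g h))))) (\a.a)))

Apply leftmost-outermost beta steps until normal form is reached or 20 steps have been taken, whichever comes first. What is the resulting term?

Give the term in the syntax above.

Step 0: ((((\b.(\c.b)) p) w) ((\f.(\g.(\h.((f h) (g h))))) (\a.a)))
Step 1: (((\c.p) w) ((\f.(\g.(\h.((f h) (g h))))) (\a.a)))
Step 2: (p ((\f.(\g.(\h.((f h) (g h))))) (\a.a)))
Step 3: (p (\g.(\h.(((\a.a) h) (g h)))))
Step 4: (p (\g.(\h.(h (g h)))))

Answer: (p (\g.(\h.(h (g h)))))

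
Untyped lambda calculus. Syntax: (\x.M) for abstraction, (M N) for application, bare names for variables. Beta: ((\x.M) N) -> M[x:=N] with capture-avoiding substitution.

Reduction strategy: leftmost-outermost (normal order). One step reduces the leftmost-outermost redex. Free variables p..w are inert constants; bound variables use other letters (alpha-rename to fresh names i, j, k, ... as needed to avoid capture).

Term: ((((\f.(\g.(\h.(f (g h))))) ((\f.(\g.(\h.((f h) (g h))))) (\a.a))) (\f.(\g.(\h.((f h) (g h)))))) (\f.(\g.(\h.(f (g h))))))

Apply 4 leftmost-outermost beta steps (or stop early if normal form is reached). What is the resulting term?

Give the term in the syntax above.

Step 0: ((((\f.(\g.(\h.(f (g h))))) ((\f.(\g.(\h.((f h) (g h))))) (\a.a))) (\f.(\g.(\h.((f h) (g h)))))) (\f.(\g.(\h.(f (g h))))))
Step 1: (((\g.(\h.(((\f.(\g.(\h.((f h) (g h))))) (\a.a)) (g h)))) (\f.(\g.(\h.((f h) (g h)))))) (\f.(\g.(\h.(f (g h))))))
Step 2: ((\h.(((\f.(\g.(\h.((f h) (g h))))) (\a.a)) ((\f.(\g.(\h.((f h) (g h))))) h))) (\f.(\g.(\h.(f (g h))))))
Step 3: (((\f.(\g.(\h.((f h) (g h))))) (\a.a)) ((\f.(\g.(\h.((f h) (g h))))) (\f.(\g.(\h.(f (g h)))))))
Step 4: ((\g.(\h.(((\a.a) h) (g h)))) ((\f.(\g.(\h.((f h) (g h))))) (\f.(\g.(\h.(f (g h)))))))

Answer: ((\g.(\h.(((\a.a) h) (g h)))) ((\f.(\g.(\h.((f h) (g h))))) (\f.(\g.(\h.(f (g h)))))))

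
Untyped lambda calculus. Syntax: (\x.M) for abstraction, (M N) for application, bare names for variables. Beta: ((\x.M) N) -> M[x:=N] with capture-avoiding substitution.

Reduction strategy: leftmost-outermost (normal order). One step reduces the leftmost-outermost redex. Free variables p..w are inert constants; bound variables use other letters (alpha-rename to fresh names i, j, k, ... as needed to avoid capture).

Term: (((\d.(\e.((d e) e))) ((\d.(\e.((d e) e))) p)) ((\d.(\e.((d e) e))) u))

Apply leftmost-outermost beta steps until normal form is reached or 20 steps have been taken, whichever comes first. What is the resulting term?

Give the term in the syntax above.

Answer: (((p (\e.((u e) e))) (\e.((u e) e))) (\e.((u e) e)))

Derivation:
Step 0: (((\d.(\e.((d e) e))) ((\d.(\e.((d e) e))) p)) ((\d.(\e.((d e) e))) u))
Step 1: ((\e.((((\d.(\e.((d e) e))) p) e) e)) ((\d.(\e.((d e) e))) u))
Step 2: ((((\d.(\e.((d e) e))) p) ((\d.(\e.((d e) e))) u)) ((\d.(\e.((d e) e))) u))
Step 3: (((\e.((p e) e)) ((\d.(\e.((d e) e))) u)) ((\d.(\e.((d e) e))) u))
Step 4: (((p ((\d.(\e.((d e) e))) u)) ((\d.(\e.((d e) e))) u)) ((\d.(\e.((d e) e))) u))
Step 5: (((p (\e.((u e) e))) ((\d.(\e.((d e) e))) u)) ((\d.(\e.((d e) e))) u))
Step 6: (((p (\e.((u e) e))) (\e.((u e) e))) ((\d.(\e.((d e) e))) u))
Step 7: (((p (\e.((u e) e))) (\e.((u e) e))) (\e.((u e) e)))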